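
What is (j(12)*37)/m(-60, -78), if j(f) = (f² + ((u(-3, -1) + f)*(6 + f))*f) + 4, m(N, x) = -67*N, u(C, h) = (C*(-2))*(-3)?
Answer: -10619/1005 ≈ -10.566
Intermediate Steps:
u(C, h) = 6*C (u(C, h) = -2*C*(-3) = 6*C)
j(f) = 4 + f² + f*(-18 + f)*(6 + f) (j(f) = (f² + ((6*(-3) + f)*(6 + f))*f) + 4 = (f² + ((-18 + f)*(6 + f))*f) + 4 = (f² + f*(-18 + f)*(6 + f)) + 4 = 4 + f² + f*(-18 + f)*(6 + f))
(j(12)*37)/m(-60, -78) = ((4 + 12³ - 108*12 - 11*12²)*37)/((-67*(-60))) = ((4 + 1728 - 1296 - 11*144)*37)/4020 = ((4 + 1728 - 1296 - 1584)*37)*(1/4020) = -1148*37*(1/4020) = -42476*1/4020 = -10619/1005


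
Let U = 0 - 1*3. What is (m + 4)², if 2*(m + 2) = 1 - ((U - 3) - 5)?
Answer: 64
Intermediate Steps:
U = -3 (U = 0 - 3 = -3)
m = 4 (m = -2 + (1 - ((-3 - 3) - 5))/2 = -2 + (1 - (-6 - 5))/2 = -2 + (1 - 1*(-11))/2 = -2 + (1 + 11)/2 = -2 + (½)*12 = -2 + 6 = 4)
(m + 4)² = (4 + 4)² = 8² = 64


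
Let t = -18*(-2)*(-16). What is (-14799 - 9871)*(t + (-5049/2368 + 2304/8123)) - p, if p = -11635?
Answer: 137216279964685/9617632 ≈ 1.4267e+7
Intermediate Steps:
t = -576 (t = 36*(-16) = -576)
(-14799 - 9871)*(t + (-5049/2368 + 2304/8123)) - p = (-14799 - 9871)*(-576 + (-5049/2368 + 2304/8123)) - 1*(-11635) = -24670*(-576 + (-5049*1/2368 + 2304*(1/8123))) + 11635 = -24670*(-576 + (-5049/2368 + 2304/8123)) + 11635 = -24670*(-576 - 35557155/19235264) + 11635 = -24670*(-11115069219/19235264) + 11635 = 137104378816365/9617632 + 11635 = 137216279964685/9617632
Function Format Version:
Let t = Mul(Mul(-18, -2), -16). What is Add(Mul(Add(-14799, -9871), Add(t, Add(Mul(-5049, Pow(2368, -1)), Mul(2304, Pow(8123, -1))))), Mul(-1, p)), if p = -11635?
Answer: Rational(137216279964685, 9617632) ≈ 1.4267e+7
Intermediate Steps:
t = -576 (t = Mul(36, -16) = -576)
Add(Mul(Add(-14799, -9871), Add(t, Add(Mul(-5049, Pow(2368, -1)), Mul(2304, Pow(8123, -1))))), Mul(-1, p)) = Add(Mul(Add(-14799, -9871), Add(-576, Add(Mul(-5049, Pow(2368, -1)), Mul(2304, Pow(8123, -1))))), Mul(-1, -11635)) = Add(Mul(-24670, Add(-576, Add(Mul(-5049, Rational(1, 2368)), Mul(2304, Rational(1, 8123))))), 11635) = Add(Mul(-24670, Add(-576, Add(Rational(-5049, 2368), Rational(2304, 8123)))), 11635) = Add(Mul(-24670, Add(-576, Rational(-35557155, 19235264))), 11635) = Add(Mul(-24670, Rational(-11115069219, 19235264)), 11635) = Add(Rational(137104378816365, 9617632), 11635) = Rational(137216279964685, 9617632)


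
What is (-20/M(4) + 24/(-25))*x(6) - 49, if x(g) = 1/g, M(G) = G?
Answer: -7499/150 ≈ -49.993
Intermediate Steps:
(-20/M(4) + 24/(-25))*x(6) - 49 = (-20/4 + 24/(-25))/6 - 49 = (-20*1/4 + 24*(-1/25))*(1/6) - 49 = (-5 - 24/25)*(1/6) - 49 = -149/25*1/6 - 49 = -149/150 - 49 = -7499/150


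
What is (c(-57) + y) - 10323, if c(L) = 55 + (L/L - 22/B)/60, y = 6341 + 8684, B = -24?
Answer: 3425063/720 ≈ 4757.0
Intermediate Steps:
y = 15025
c(L) = 39623/720 (c(L) = 55 + (L/L - 22/(-24))/60 = 55 + (1 - 22*(-1/24))*(1/60) = 55 + (1 + 11/12)*(1/60) = 55 + (23/12)*(1/60) = 55 + 23/720 = 39623/720)
(c(-57) + y) - 10323 = (39623/720 + 15025) - 10323 = 10857623/720 - 10323 = 3425063/720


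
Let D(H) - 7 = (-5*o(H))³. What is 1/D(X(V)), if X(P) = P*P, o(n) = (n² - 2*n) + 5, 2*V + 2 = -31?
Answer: -4096/203966701022473542453 ≈ -2.0082e-17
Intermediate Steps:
V = -33/2 (V = -1 + (½)*(-31) = -1 - 31/2 = -33/2 ≈ -16.500)
o(n) = 5 + n² - 2*n
X(P) = P²
D(H) = 7 + (-25 - 5*H² + 10*H)³ (D(H) = 7 + (-5*(5 + H² - 2*H))³ = 7 + (-25 - 5*H² + 10*H)³)
1/D(X(V)) = 1/(7 - 125*(5 + ((-33/2)²)² - 2*(-33/2)²)³) = 1/(7 - 125*(5 + (1089/4)² - 2*1089/4)³) = 1/(7 - 125*(5 + 1185921/16 - 1089/2)³) = 1/(7 - 125*(1177289/16)³) = 1/(7 - 125*1631733608179788569/4096) = 1/(7 - 203966701022473571125/4096) = 1/(-203966701022473542453/4096) = -4096/203966701022473542453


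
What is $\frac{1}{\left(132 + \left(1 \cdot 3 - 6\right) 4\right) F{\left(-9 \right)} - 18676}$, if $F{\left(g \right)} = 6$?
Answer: $- \frac{1}{17956} \approx -5.5692 \cdot 10^{-5}$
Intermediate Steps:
$\frac{1}{\left(132 + \left(1 \cdot 3 - 6\right) 4\right) F{\left(-9 \right)} - 18676} = \frac{1}{\left(132 + \left(1 \cdot 3 - 6\right) 4\right) 6 - 18676} = \frac{1}{\left(132 + \left(3 - 6\right) 4\right) 6 - 18676} = \frac{1}{\left(132 - 12\right) 6 - 18676} = \frac{1}{120 \cdot 6 - 18676} = \frac{1}{720 - 18676} = \frac{1}{-17956} = - \frac{1}{17956}$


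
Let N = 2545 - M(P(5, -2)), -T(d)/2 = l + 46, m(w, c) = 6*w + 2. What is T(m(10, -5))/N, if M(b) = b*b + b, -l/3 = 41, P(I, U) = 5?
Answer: 154/2515 ≈ 0.061233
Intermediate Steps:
l = -123 (l = -3*41 = -123)
m(w, c) = 2 + 6*w
M(b) = b + b² (M(b) = b² + b = b + b²)
T(d) = 154 (T(d) = -2*(-123 + 46) = -2*(-77) = 154)
N = 2515 (N = 2545 - 5*(1 + 5) = 2545 - 5*6 = 2545 - 1*30 = 2545 - 30 = 2515)
T(m(10, -5))/N = 154/2515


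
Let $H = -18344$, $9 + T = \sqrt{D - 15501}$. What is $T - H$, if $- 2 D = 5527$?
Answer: $18335 + \frac{i \sqrt{73058}}{2} \approx 18335.0 + 135.15 i$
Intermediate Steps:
$D = - \frac{5527}{2}$ ($D = \left(- \frac{1}{2}\right) 5527 = - \frac{5527}{2} \approx -2763.5$)
$T = -9 + \frac{i \sqrt{73058}}{2}$ ($T = -9 + \sqrt{- \frac{5527}{2} - 15501} = -9 + \sqrt{- \frac{36529}{2}} = -9 + \frac{i \sqrt{73058}}{2} \approx -9.0 + 135.15 i$)
$T - H = \left(-9 + \frac{i \sqrt{73058}}{2}\right) - -18344 = \left(-9 + \frac{i \sqrt{73058}}{2}\right) + 18344 = 18335 + \frac{i \sqrt{73058}}{2}$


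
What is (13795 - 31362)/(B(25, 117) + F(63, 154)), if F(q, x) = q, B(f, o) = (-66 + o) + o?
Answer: -1597/21 ≈ -76.048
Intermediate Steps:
B(f, o) = -66 + 2*o
(13795 - 31362)/(B(25, 117) + F(63, 154)) = (13795 - 31362)/((-66 + 2*117) + 63) = -17567/((-66 + 234) + 63) = -17567/(168 + 63) = -17567/231 = -17567*1/231 = -1597/21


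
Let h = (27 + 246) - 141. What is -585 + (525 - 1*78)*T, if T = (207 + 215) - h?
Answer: 129045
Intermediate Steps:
h = 132 (h = 273 - 141 = 132)
T = 290 (T = (207 + 215) - 1*132 = 422 - 132 = 290)
-585 + (525 - 1*78)*T = -585 + (525 - 1*78)*290 = -585 + (525 - 78)*290 = -585 + 447*290 = -585 + 129630 = 129045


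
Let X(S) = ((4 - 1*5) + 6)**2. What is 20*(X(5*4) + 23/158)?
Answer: 39730/79 ≈ 502.91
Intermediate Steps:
X(S) = 25 (X(S) = ((4 - 5) + 6)**2 = (-1 + 6)**2 = 5**2 = 25)
20*(X(5*4) + 23/158) = 20*(25 + 23/158) = 20*(3973/158) = 39730/79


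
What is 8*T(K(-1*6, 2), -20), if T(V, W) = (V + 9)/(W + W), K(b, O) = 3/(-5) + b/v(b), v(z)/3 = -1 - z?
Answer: -8/5 ≈ -1.6000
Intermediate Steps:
v(z) = -3 - 3*z (v(z) = 3*(-1 - z) = -3 - 3*z)
K(b, O) = -⅗ + b/(-3 - 3*b) (K(b, O) = 3/(-5) + b/(-3 - 3*b) = 3*(-⅕) + b/(-3 - 3*b) = -⅗ + b/(-3 - 3*b))
T(V, W) = (9 + V)/(2*W) (T(V, W) = (9 + V)/((2*W)) = (9 + V)*(1/(2*W)) = (9 + V)/(2*W))
8*T(K(-1*6, 2), -20) = 8*((½)*(9 + (-9 - (-14)*6)/(15*(1 - 1*6)))/(-20)) = 8*((½)*(-1/20)*(9 + (-9 - 14*(-6))/(15*(1 - 6)))) = 8*((½)*(-1/20)*(9 + (1/15)*(-9 + 84)/(-5))) = 8*((½)*(-1/20)*(9 + (1/15)*(-⅕)*75)) = 8*((½)*(-1/20)*(9 - 1)) = 8*((½)*(-1/20)*8) = 8*(-⅕) = -8/5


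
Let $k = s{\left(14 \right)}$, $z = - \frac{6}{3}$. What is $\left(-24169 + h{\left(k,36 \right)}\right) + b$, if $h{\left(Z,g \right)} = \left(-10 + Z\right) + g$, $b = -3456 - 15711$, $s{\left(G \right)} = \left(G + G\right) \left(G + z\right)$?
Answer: $-42974$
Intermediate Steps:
$z = -2$ ($z = \left(-6\right) \frac{1}{3} = -2$)
$s{\left(G \right)} = 2 G \left(-2 + G\right)$ ($s{\left(G \right)} = \left(G + G\right) \left(G - 2\right) = 2 G \left(-2 + G\right)$)
$k = 336$ ($k = 2 \cdot 14 \left(-2 + 14\right) = 2 \cdot 14 \cdot 12 = 336$)
$b = -19167$ ($b = -3456 - 15711 = -19167$)
$h{\left(Z,g \right)} = -10 + Z + g$
$\left(-24169 + h{\left(k,36 \right)}\right) + b = \left(-24169 + \left(-10 + 336 + 36\right)\right) - 19167 = \left(-24169 + 362\right) - 19167 = -23807 - 19167 = -42974$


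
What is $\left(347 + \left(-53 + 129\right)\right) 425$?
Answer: $179775$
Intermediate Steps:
$\left(347 + \left(-53 + 129\right)\right) 425 = \left(347 + 76\right) 425 = 423 \cdot 425 = 179775$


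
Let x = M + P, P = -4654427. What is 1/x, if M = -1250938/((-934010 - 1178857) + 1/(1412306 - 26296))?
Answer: -2928454790669/13630277312156564283 ≈ -2.1485e-7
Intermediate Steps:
M = 1733812577380/2928454790669 (M = -1250938/(-2112867 + 1/1386010) = -1250938/(-2928454790669/1386010) = -1250938*(-1386010/2928454790669) = 1733812577380/2928454790669 ≈ 0.59206)
x = -13630277312156564283/2928454790669 (x = 1733812577380/2928454790669 - 4654427 = -13630277312156564283/2928454790669 ≈ -4.6544e+6)
1/x = 1/(-13630277312156564283/2928454790669) = -2928454790669/13630277312156564283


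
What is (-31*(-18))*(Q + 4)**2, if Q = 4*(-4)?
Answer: 80352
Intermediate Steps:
Q = -16
(-31*(-18))*(Q + 4)**2 = (-31*(-18))*(-16 + 4)**2 = 558*(-12)**2 = 558*144 = 80352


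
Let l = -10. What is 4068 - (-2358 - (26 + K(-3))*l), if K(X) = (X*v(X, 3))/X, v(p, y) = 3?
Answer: 6136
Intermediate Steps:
K(X) = 3 (K(X) = (X*3)/X = (3*X)/X = 3)
4068 - (-2358 - (26 + K(-3))*l) = 4068 - (-2358 - (26 + 3)*(-10)) = 4068 - (-2358 - 29*(-10)) = 4068 - (-2358 - 1*(-290)) = 4068 - (-2358 + 290) = 4068 - 1*(-2068) = 4068 + 2068 = 6136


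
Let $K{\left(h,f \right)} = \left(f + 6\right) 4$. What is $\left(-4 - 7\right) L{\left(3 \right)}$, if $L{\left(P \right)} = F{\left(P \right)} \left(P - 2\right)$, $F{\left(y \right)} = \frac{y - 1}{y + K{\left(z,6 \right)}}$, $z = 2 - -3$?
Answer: $- \frac{22}{51} \approx -0.43137$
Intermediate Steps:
$z = 5$ ($z = 2 + 3 = 5$)
$K{\left(h,f \right)} = 24 + 4 f$ ($K{\left(h,f \right)} = \left(6 + f\right) 4 = 24 + 4 f$)
$F{\left(y \right)} = \frac{-1 + y}{48 + y}$ ($F{\left(y \right)} = \frac{y - 1}{y + \left(24 + 4 \cdot 6\right)} = \frac{-1 + y}{y + \left(24 + 24\right)} = \frac{-1 + y}{y + 48} = \frac{-1 + y}{48 + y}$)
$L{\left(P \right)} = \frac{\left(-1 + P\right) \left(-2 + P\right)}{48 + P}$ ($L{\left(P \right)} = \frac{-1 + P}{48 + P} \left(P - 2\right) = \frac{-1 + P}{48 + P} \left(-2 + P\right) = \frac{\left(-1 + P\right) \left(-2 + P\right)}{48 + P}$)
$\left(-4 - 7\right) L{\left(3 \right)} = \left(-4 - 7\right) \frac{\left(-1 + 3\right) \left(-2 + 3\right)}{48 + 3} = - 11 \cdot \frac{1}{51} \cdot 2 \cdot 1 = \left(-11\right) \frac{2}{51} = - \frac{22}{51}$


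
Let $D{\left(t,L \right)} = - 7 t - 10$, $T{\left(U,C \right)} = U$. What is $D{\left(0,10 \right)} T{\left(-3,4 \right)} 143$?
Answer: $4290$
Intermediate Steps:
$D{\left(t,L \right)} = -10 - 7 t$
$D{\left(0,10 \right)} T{\left(-3,4 \right)} 143 = \left(-10 - 0\right) \left(-3\right) 143 = \left(-10 + 0\right) \left(-3\right) 143 = \left(-10\right) \left(-3\right) 143 = 30 \cdot 143 = 4290$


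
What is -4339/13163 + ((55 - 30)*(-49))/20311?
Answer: -104254104/267353693 ≈ -0.38995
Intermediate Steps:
-4339/13163 + ((55 - 30)*(-49))/20311 = -4339*1/13163 + (25*(-49))*(1/20311) = -4339/13163 - 1225*1/20311 = -4339/13163 - 1225/20311 = -104254104/267353693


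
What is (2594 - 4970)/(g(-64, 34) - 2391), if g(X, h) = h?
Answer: 2376/2357 ≈ 1.0081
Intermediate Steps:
(2594 - 4970)/(g(-64, 34) - 2391) = (2594 - 4970)/(34 - 2391) = -2376/(-2357) = -2376*(-1/2357) = 2376/2357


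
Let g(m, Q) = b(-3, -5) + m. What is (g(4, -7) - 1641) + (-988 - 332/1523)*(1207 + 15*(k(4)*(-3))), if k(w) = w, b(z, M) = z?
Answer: -1548190232/1523 ≈ -1.0165e+6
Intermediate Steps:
g(m, Q) = -3 + m
(g(4, -7) - 1641) + (-988 - 332/1523)*(1207 + 15*(k(4)*(-3))) = ((-3 + 4) - 1641) + (-988 - 332/1523)*(1207 + 15*(4*(-3))) = (1 - 1641) + (-988 - 332*1/1523)*(1207 + 15*(-12)) = -1640 + (-988 - 332/1523)*(1207 - 180) = -1640 - 1505056/1523*1027 = -1640 - 1545692512/1523 = -1548190232/1523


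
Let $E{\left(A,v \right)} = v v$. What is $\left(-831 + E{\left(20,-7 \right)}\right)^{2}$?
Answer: $611524$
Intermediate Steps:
$E{\left(A,v \right)} = v^{2}$
$\left(-831 + E{\left(20,-7 \right)}\right)^{2} = \left(-831 + \left(-7\right)^{2}\right)^{2} = \left(-831 + 49\right)^{2} = \left(-782\right)^{2} = 611524$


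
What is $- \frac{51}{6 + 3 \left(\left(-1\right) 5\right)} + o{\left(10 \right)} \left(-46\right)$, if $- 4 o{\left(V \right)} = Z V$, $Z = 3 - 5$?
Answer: $- \frac{673}{3} \approx -224.33$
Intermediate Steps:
$Z = -2$ ($Z = 3 - 5 = -2$)
$o{\left(V \right)} = \frac{V}{2}$ ($o{\left(V \right)} = - \frac{\left(-2\right) V}{4} = \frac{V}{2}$)
$- \frac{51}{6 + 3 \left(\left(-1\right) 5\right)} + o{\left(10 \right)} \left(-46\right) = - \frac{51}{6 + 3 \left(\left(-1\right) 5\right)} + \frac{1}{2} \cdot 10 \left(-46\right) = - \frac{51}{6 + 3 \left(-5\right)} + 5 \left(-46\right) = - \frac{51}{6 - 15} - 230 = - \frac{51}{-9} - 230 = \left(-51\right) \left(- \frac{1}{9}\right) - 230 = \frac{17}{3} - 230 = - \frac{673}{3}$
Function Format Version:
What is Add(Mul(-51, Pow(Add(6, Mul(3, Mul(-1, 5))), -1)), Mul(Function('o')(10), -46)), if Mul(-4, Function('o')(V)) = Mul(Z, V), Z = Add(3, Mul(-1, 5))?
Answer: Rational(-673, 3) ≈ -224.33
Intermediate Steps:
Z = -2 (Z = Add(3, -5) = -2)
Function('o')(V) = Mul(Rational(1, 2), V) (Function('o')(V) = Mul(Rational(-1, 4), Mul(-2, V)) = Mul(Rational(1, 2), V))
Add(Mul(-51, Pow(Add(6, Mul(3, Mul(-1, 5))), -1)), Mul(Function('o')(10), -46)) = Add(Mul(-51, Pow(Add(6, Mul(3, Mul(-1, 5))), -1)), Mul(Mul(Rational(1, 2), 10), -46)) = Add(Mul(-51, Pow(Add(6, Mul(3, -5)), -1)), Mul(5, -46)) = Add(Mul(-51, Pow(Add(6, -15), -1)), -230) = Add(Mul(-51, Pow(-9, -1)), -230) = Add(Mul(-51, Rational(-1, 9)), -230) = Add(Rational(17, 3), -230) = Rational(-673, 3)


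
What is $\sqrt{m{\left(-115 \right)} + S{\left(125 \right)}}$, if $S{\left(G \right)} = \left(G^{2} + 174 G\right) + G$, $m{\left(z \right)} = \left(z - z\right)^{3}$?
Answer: $50 \sqrt{15} \approx 193.65$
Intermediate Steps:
$m{\left(z \right)} = 0$ ($m{\left(z \right)} = 0^{3} = 0$)
$S{\left(G \right)} = G^{2} + 175 G$
$\sqrt{m{\left(-115 \right)} + S{\left(125 \right)}} = \sqrt{0 + 125 \left(175 + 125\right)} = \sqrt{0 + 125 \cdot 300} = \sqrt{0 + 37500} = \sqrt{37500} = 50 \sqrt{15}$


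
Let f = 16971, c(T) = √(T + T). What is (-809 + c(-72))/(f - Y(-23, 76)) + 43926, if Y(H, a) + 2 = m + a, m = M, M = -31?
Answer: 743578519/16928 + 3*I/4232 ≈ 43926.0 + 0.00070888*I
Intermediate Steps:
c(T) = √2*√T (c(T) = √(2*T) = √2*√T)
m = -31
Y(H, a) = -33 + a (Y(H, a) = -2 + (-31 + a) = -33 + a)
(-809 + c(-72))/(f - Y(-23, 76)) + 43926 = (-809 + √2*√(-72))/(16971 - (-33 + 76)) + 43926 = (-809 + √2*(6*I*√2))/(16971 - 1*43) + 43926 = (-809 + 12*I)/(16971 - 43) + 43926 = (-809 + 12*I)/16928 + 43926 = (-809 + 12*I)*(1/16928) + 43926 = (-809/16928 + 3*I/4232) + 43926 = 743578519/16928 + 3*I/4232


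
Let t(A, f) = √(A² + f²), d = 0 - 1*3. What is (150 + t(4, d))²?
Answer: 24025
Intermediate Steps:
d = -3 (d = 0 - 3 = -3)
(150 + t(4, d))² = (150 + √(4² + (-3)²))² = (150 + √(16 + 9))² = (150 + √25)² = (150 + 5)² = 155² = 24025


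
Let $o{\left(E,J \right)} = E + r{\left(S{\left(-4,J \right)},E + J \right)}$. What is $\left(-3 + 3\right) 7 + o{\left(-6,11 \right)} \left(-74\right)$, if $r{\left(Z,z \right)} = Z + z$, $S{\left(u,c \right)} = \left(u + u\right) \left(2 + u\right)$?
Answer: $-1110$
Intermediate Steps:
$S{\left(u,c \right)} = 2 u \left(2 + u\right)$
$o{\left(E,J \right)} = 16 + J + 2 E$ ($o{\left(E,J \right)} = E + \left(2 \left(-4\right) \left(2 - 4\right) + \left(E + J\right)\right) = E + \left(2 \left(-4\right) \left(-2\right) + \left(E + J\right)\right) = E + \left(16 + \left(E + J\right)\right) = E + \left(16 + E + J\right) = 16 + J + 2 E$)
$\left(-3 + 3\right) 7 + o{\left(-6,11 \right)} \left(-74\right) = \left(-3 + 3\right) 7 + \left(16 + 11 + 2 \left(-6\right)\right) \left(-74\right) = 0 \cdot 7 + \left(16 + 11 - 12\right) \left(-74\right) = 0 + 15 \left(-74\right) = 0 - 1110 = -1110$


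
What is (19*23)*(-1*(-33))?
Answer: 14421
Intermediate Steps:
(19*23)*(-1*(-33)) = 437*33 = 14421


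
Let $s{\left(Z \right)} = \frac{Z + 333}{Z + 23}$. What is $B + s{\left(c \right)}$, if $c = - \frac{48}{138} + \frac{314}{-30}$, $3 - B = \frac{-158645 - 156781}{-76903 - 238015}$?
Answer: $\frac{9412522571}{330978818} \approx 28.438$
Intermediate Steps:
$B = \frac{314664}{157459}$ ($B = 3 - \frac{-158645 - 156781}{-76903 - 238015} = 3 - - \frac{315426}{-314918} = 3 - \left(-315426\right) \left(- \frac{1}{314918}\right) = 3 - \frac{157713}{157459} = \frac{314664}{157459} \approx 1.9984$)
$c = - \frac{3731}{345}$ ($c = \left(-48\right) \frac{1}{138} + 314 \left(- \frac{1}{30}\right) = - \frac{8}{23} - \frac{157}{15} = - \frac{3731}{345} \approx -10.814$)
$s{\left(Z \right)} = \frac{333 + Z}{23 + Z}$
$B + s{\left(c \right)} = \frac{314664}{157459} + \frac{333 - \frac{3731}{345}}{23 - \frac{3731}{345}} = \frac{314664}{157459} + \frac{1}{\frac{4204}{345}} \cdot \frac{111154}{345} = \frac{314664}{157459} + \frac{345}{4204} \cdot \frac{111154}{345} = \frac{314664}{157459} + \frac{55577}{2102} = \frac{9412522571}{330978818}$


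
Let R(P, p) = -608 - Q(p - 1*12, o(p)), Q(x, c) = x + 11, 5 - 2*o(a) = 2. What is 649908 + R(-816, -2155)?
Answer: 651456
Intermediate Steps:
o(a) = 3/2 (o(a) = 5/2 - 1/2*2 = 5/2 - 1 = 3/2)
Q(x, c) = 11 + x
R(P, p) = -607 - p (R(P, p) = -608 - (11 + (p - 1*12)) = -608 - (11 + (p - 12)) = -608 - (11 + (-12 + p)) = -608 - (-1 + p) = -608 + (1 - p) = -607 - p)
649908 + R(-816, -2155) = 649908 + (-607 - 1*(-2155)) = 649908 + (-607 + 2155) = 649908 + 1548 = 651456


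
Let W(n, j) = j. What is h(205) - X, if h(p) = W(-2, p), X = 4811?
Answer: -4606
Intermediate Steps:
h(p) = p
h(205) - X = 205 - 1*4811 = 205 - 4811 = -4606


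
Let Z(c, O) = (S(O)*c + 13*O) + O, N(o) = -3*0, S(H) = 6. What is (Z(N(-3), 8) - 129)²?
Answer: 289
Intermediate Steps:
N(o) = 0
Z(c, O) = 6*c + 14*O (Z(c, O) = (6*c + 13*O) + O = 6*c + 14*O)
(Z(N(-3), 8) - 129)² = ((6*0 + 14*8) - 129)² = ((0 + 112) - 129)² = (112 - 129)² = (-17)² = 289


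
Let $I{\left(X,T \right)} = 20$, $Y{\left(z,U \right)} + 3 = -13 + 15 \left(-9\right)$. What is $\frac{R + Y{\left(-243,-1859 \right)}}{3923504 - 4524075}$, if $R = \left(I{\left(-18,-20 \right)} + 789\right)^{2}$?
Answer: $- \frac{654330}{600571} \approx -1.0895$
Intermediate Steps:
$Y{\left(z,U \right)} = -151$ ($Y{\left(z,U \right)} = -3 + \left(-13 + 15 \left(-9\right)\right) = -3 - 148 = -151$)
$R = 654481$ ($R = \left(20 + 789\right)^{2} = 809^{2} = 654481$)
$\frac{R + Y{\left(-243,-1859 \right)}}{3923504 - 4524075} = \frac{654481 - 151}{3923504 - 4524075} = \frac{654330}{-600571} = 654330 \left(- \frac{1}{600571}\right) = - \frac{654330}{600571}$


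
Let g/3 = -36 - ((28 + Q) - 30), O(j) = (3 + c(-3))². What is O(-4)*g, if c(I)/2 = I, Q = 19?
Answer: -1431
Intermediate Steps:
c(I) = 2*I
O(j) = 9 (O(j) = (3 + 2*(-3))² = (3 - 6)² = (-3)² = 9)
g = -159 (g = 3*(-36 - ((28 + 19) - 30)) = 3*(-36 - (47 - 30)) = 3*(-36 - 1*17) = 3*(-36 - 17) = 3*(-53) = -159)
O(-4)*g = 9*(-159) = -1431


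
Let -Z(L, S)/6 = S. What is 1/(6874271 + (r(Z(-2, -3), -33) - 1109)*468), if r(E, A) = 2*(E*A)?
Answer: 1/5799275 ≈ 1.7244e-7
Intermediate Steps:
Z(L, S) = -6*S
r(E, A) = 2*A*E (r(E, A) = 2*(A*E) = 2*A*E)
1/(6874271 + (r(Z(-2, -3), -33) - 1109)*468) = 1/(6874271 + (2*(-33)*(-6*(-3)) - 1109)*468) = 1/(6874271 + (2*(-33)*18 - 1109)*468) = 1/(6874271 + (-1188 - 1109)*468) = 1/(6874271 - 2297*468) = 1/(6874271 - 1074996) = 1/5799275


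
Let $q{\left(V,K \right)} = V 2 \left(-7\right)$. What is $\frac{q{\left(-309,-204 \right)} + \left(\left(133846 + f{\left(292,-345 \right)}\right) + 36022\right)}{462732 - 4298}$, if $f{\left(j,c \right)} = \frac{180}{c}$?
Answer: $\frac{2003225}{5271991} \approx 0.37997$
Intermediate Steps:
$q{\left(V,K \right)} = - 14 V$ ($q{\left(V,K \right)} = 2 V \left(-7\right) = - 14 V$)
$\frac{q{\left(-309,-204 \right)} + \left(\left(133846 + f{\left(292,-345 \right)}\right) + 36022\right)}{462732 - 4298} = \frac{\left(-14\right) \left(-309\right) + \left(\left(133846 + \frac{180}{-345}\right) + 36022\right)}{462732 - 4298} = \frac{4326 + \left(\left(133846 + 180 \left(- \frac{1}{345}\right)\right) + 36022\right)}{458434} = \left(4326 + \left(\left(133846 - \frac{12}{23}\right) + 36022\right)\right) \frac{1}{458434} = \left(4326 + \left(\frac{3078446}{23} + 36022\right)\right) \frac{1}{458434} = \left(4326 + \frac{3906952}{23}\right) \frac{1}{458434} = \frac{4006450}{23} \cdot \frac{1}{458434} = \frac{2003225}{5271991}$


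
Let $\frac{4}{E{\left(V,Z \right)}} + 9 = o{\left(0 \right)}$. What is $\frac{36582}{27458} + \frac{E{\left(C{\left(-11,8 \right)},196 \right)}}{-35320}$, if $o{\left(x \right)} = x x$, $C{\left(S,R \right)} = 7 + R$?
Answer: $\frac{1453599499}{1091043630} \approx 1.3323$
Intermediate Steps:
$o{\left(x \right)} = x^{2}$
$E{\left(V,Z \right)} = - \frac{4}{9}$ ($E{\left(V,Z \right)} = \frac{4}{-9 + 0^{2}} = \frac{4}{-9 + 0} = \frac{4}{-9} = 4 \left(- \frac{1}{9}\right) = - \frac{4}{9}$)
$\frac{36582}{27458} + \frac{E{\left(C{\left(-11,8 \right)},196 \right)}}{-35320} = \frac{36582}{27458} - \frac{4}{9 \left(-35320\right)} = 36582 \cdot \frac{1}{27458} - - \frac{1}{79470} = \frac{18291}{13729} + \frac{1}{79470} = \frac{1453599499}{1091043630}$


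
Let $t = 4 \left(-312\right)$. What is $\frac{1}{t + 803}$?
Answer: $- \frac{1}{445} \approx -0.0022472$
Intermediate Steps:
$t = -1248$
$\frac{1}{t + 803} = \frac{1}{-1248 + 803} = \frac{1}{-445} = - \frac{1}{445}$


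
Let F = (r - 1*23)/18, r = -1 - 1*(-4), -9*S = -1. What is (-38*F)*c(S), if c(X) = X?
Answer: 380/81 ≈ 4.6914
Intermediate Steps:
S = ⅑ (S = -⅑*(-1) = ⅑ ≈ 0.11111)
r = 3 (r = -1 + 4 = 3)
F = -10/9 (F = (3 - 1*23)/18 = (3 - 23)*(1/18) = -20*1/18 = -10/9 ≈ -1.1111)
(-38*F)*c(S) = -38*(-10/9)*(⅑) = (380/9)*(⅑) = 380/81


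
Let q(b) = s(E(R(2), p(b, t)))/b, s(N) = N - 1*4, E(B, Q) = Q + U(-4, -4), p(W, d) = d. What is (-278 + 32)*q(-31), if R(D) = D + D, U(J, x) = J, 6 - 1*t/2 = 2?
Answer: 0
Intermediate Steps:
t = 8 (t = 12 - 2*2 = 12 - 4 = 8)
R(D) = 2*D
E(B, Q) = -4 + Q (E(B, Q) = Q - 4 = -4 + Q)
s(N) = -4 + N (s(N) = N - 4 = -4 + N)
q(b) = 0 (q(b) = (-4 + (-4 + 8))/b = (-4 + 4)/b = 0/b = 0)
(-278 + 32)*q(-31) = (-278 + 32)*0 = -246*0 = 0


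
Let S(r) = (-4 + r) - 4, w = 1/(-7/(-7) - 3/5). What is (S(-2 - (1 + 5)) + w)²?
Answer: 729/4 ≈ 182.25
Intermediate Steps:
w = 5/2 (w = 1/(-7*(-⅐) - 3*⅕) = 1/(1 - ⅗) = 1/(⅖) = 5/2 ≈ 2.5000)
S(r) = -8 + r
(S(-2 - (1 + 5)) + w)² = ((-8 + (-2 - (1 + 5))) + 5/2)² = ((-8 + (-2 - 1*6)) + 5/2)² = ((-8 + (-2 - 6)) + 5/2)² = ((-8 - 8) + 5/2)² = (-16 + 5/2)² = (-27/2)² = 729/4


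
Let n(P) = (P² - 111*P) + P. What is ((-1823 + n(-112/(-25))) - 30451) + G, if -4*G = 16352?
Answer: -23021706/625 ≈ -36835.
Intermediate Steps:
G = -4088 (G = -¼*16352 = -4088)
n(P) = P² - 110*P
((-1823 + n(-112/(-25))) - 30451) + G = ((-1823 + (-112/(-25))*(-110 - 112/(-25))) - 30451) - 4088 = ((-1823 + (-112*(-1/25))*(-110 - 112*(-1/25))) - 30451) - 4088 = ((-1823 + 112*(-110 + 112/25)/25) - 30451) - 4088 = ((-1823 + (112/25)*(-2638/25)) - 30451) - 4088 = ((-1823 - 295456/625) - 30451) - 4088 = (-1434831/625 - 30451) - 4088 = -20466706/625 - 4088 = -23021706/625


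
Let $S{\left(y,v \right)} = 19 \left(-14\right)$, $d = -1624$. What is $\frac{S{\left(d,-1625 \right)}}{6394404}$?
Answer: $- \frac{133}{3197202} \approx -4.1599 \cdot 10^{-5}$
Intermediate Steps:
$S{\left(y,v \right)} = -266$
$\frac{S{\left(d,-1625 \right)}}{6394404} = - \frac{266}{6394404} = \left(-266\right) \frac{1}{6394404} = - \frac{133}{3197202}$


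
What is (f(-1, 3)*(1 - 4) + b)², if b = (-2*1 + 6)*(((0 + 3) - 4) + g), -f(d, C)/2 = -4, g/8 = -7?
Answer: 63504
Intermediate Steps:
g = -56 (g = 8*(-7) = -56)
f(d, C) = 8 (f(d, C) = -2*(-4) = 8)
b = -228 (b = (-2*1 + 6)*(((0 + 3) - 4) - 56) = (-2 + 6)*((3 - 4) - 56) = 4*(-1 - 56) = 4*(-57) = -228)
(f(-1, 3)*(1 - 4) + b)² = (8*(1 - 4) - 228)² = (8*(-3) - 228)² = (-24 - 228)² = (-252)² = 63504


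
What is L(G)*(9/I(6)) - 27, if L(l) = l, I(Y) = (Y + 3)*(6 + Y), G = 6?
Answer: -53/2 ≈ -26.500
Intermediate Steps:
I(Y) = (3 + Y)*(6 + Y)
L(G)*(9/I(6)) - 27 = 6*(9/(18 + 6² + 9*6)) - 27 = 6*(9/(18 + 36 + 54)) - 27 = 6*(9/108) - 27 = 6*(9*(1/108)) - 27 = 6*(1/12) - 27 = ½ - 27 = -53/2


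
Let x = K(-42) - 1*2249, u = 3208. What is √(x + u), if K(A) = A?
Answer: √917 ≈ 30.282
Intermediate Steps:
x = -2291 (x = -42 - 1*2249 = -42 - 2249 = -2291)
√(x + u) = √(-2291 + 3208) = √917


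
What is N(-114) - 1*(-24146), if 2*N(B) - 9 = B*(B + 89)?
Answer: 51151/2 ≈ 25576.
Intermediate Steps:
N(B) = 9/2 + B*(89 + B)/2 (N(B) = 9/2 + (B*(B + 89))/2 = 9/2 + (B*(89 + B))/2 = 9/2 + B*(89 + B)/2)
N(-114) - 1*(-24146) = (9/2 + (½)*(-114)² + (89/2)*(-114)) - 1*(-24146) = (9/2 + (½)*12996 - 5073) + 24146 = (9/2 + 6498 - 5073) + 24146 = 2859/2 + 24146 = 51151/2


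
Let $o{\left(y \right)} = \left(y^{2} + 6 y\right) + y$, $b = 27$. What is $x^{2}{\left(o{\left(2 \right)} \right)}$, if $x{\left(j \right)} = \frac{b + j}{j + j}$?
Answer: $\frac{25}{16} \approx 1.5625$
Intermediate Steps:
$o{\left(y \right)} = y^{2} + 7 y$
$x{\left(j \right)} = \frac{27 + j}{2 j}$ ($x{\left(j \right)} = \frac{27 + j}{j + j} = \frac{27 + j}{2 j}$)
$x^{2}{\left(o{\left(2 \right)} \right)} = \left(\frac{27 + 2 \left(7 + 2\right)}{2 \cdot 2 \left(7 + 2\right)}\right)^{2} = \left(\frac{27 + 2 \cdot 9}{2 \cdot 2 \cdot 9}\right)^{2} = \left(\frac{27 + 18}{2 \cdot 18}\right)^{2} = \left(\frac{1}{2} \cdot \frac{1}{18} \cdot 45\right)^{2} = \left(\frac{5}{4}\right)^{2} = \frac{25}{16}$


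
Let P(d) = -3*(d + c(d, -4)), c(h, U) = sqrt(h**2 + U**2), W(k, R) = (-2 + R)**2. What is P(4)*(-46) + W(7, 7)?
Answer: 577 + 552*sqrt(2) ≈ 1357.6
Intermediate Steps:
c(h, U) = sqrt(U**2 + h**2)
P(d) = -3*d - 3*sqrt(16 + d**2) (P(d) = -3*(d + sqrt((-4)**2 + d**2)) = -3*(d + sqrt(16 + d**2)) = -3*d - 3*sqrt(16 + d**2))
P(4)*(-46) + W(7, 7) = (-3*4 - 3*sqrt(16 + 4**2))*(-46) + (-2 + 7)**2 = (-12 - 3*sqrt(16 + 16))*(-46) + 5**2 = (-12 - 12*sqrt(2))*(-46) + 25 = (552 + 552*sqrt(2)) + 25 = 577 + 552*sqrt(2)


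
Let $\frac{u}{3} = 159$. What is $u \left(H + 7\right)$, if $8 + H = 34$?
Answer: $15741$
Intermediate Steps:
$u = 477$ ($u = 3 \cdot 159 = 477$)
$H = 26$ ($H = -8 + 34 = 26$)
$u \left(H + 7\right) = 477 \left(26 + 7\right) = 477 \cdot 33 = 15741$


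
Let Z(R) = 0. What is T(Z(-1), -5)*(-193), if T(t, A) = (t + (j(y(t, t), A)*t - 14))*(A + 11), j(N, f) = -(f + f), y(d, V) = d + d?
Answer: 16212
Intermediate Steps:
y(d, V) = 2*d
j(N, f) = -2*f
T(t, A) = (11 + A)*(-14 + t - 2*A*t) (T(t, A) = (t + ((-2*A)*t - 14))*(A + 11) = (t + (-2*A*t - 14))*(11 + A) = (t + (-14 - 2*A*t))*(11 + A) = (-14 + t - 2*A*t)*(11 + A) = (11 + A)*(-14 + t - 2*A*t))
T(Z(-1), -5)*(-193) = (-154 - 14*(-5) + 11*0 - 21*(-5)*0 - 2*0*(-5)²)*(-193) = (-154 + 70 + 0 + 0 - 2*0*25)*(-193) = (-154 + 70 + 0 + 0 + 0)*(-193) = -84*(-193) = 16212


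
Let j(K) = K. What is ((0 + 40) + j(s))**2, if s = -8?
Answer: 1024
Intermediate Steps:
((0 + 40) + j(s))**2 = ((0 + 40) - 8)**2 = (40 - 8)**2 = 32**2 = 1024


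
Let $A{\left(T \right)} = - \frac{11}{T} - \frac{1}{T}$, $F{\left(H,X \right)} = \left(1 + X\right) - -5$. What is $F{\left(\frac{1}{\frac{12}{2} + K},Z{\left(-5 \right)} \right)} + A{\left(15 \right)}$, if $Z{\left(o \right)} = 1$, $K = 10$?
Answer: $\frac{31}{5} \approx 6.2$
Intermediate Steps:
$F{\left(H,X \right)} = 6 + X$ ($F{\left(H,X \right)} = \left(1 + X\right) + 5 = 6 + X$)
$A{\left(T \right)} = - \frac{12}{T}$
$F{\left(\frac{1}{\frac{12}{2} + K},Z{\left(-5 \right)} \right)} + A{\left(15 \right)} = \left(6 + 1\right) - \frac{12}{15} = 7 - \frac{4}{5} = \frac{31}{5}$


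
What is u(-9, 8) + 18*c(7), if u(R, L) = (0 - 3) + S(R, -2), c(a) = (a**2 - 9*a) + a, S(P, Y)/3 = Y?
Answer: -135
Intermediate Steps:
S(P, Y) = 3*Y
c(a) = a**2 - 8*a
u(R, L) = -9 (u(R, L) = (0 - 3) + 3*(-2) = -3 - 6 = -9)
u(-9, 8) + 18*c(7) = -9 + 18*(7*(-8 + 7)) = -9 + 18*(7*(-1)) = -9 + 18*(-7) = -9 - 126 = -135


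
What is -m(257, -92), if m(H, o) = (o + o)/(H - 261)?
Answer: -46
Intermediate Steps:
m(H, o) = 2*o/(-261 + H) (m(H, o) = (2*o)/(-261 + H) = 2*o/(-261 + H))
-m(257, -92) = -2*(-92)/(-261 + 257) = -2*(-92)/(-4) = -2*(-92)*(-1)/4 = -1*46 = -46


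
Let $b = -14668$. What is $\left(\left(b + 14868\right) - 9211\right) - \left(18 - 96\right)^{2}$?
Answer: $-15095$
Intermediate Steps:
$\left(\left(b + 14868\right) - 9211\right) - \left(18 - 96\right)^{2} = \left(\left(-14668 + 14868\right) - 9211\right) - \left(18 - 96\right)^{2} = \left(200 - 9211\right) - \left(-78\right)^{2} = -9011 - 6084 = -15095$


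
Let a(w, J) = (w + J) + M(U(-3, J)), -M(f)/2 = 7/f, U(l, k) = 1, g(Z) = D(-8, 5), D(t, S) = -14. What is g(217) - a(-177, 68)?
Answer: 109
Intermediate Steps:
g(Z) = -14
M(f) = -14/f
a(w, J) = -14 + J + w (a(w, J) = (w + J) - 14/1 = (J + w) - 14*1 = (J + w) - 14 = -14 + J + w)
g(217) - a(-177, 68) = -14 - (-14 + 68 - 177) = -14 - 1*(-123) = -14 + 123 = 109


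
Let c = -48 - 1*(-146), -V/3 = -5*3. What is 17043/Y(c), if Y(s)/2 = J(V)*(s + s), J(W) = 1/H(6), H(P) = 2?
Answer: 17043/196 ≈ 86.954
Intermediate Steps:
V = 45 (V = -(-15)*3 = -3*(-15) = 45)
J(W) = 1/2
c = 98 (c = -48 + 146 = 98)
Y(s) = 2*s (Y(s) = 2*((s + s)/2) = 2*((2*s)/2) = 2*s)
17043/Y(c) = 17043/((2*98)) = 17043/196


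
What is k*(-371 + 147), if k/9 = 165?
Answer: -332640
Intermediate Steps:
k = 1485 (k = 9*165 = 1485)
k*(-371 + 147) = 1485*(-371 + 147) = 1485*(-224) = -332640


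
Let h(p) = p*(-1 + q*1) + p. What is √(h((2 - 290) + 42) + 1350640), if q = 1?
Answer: √1350394 ≈ 1162.1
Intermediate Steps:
h(p) = p (h(p) = p*(-1 + 1*1) + p = p*(-1 + 1) + p = p*0 + p = 0 + p = p)
√(h((2 - 290) + 42) + 1350640) = √(((2 - 290) + 42) + 1350640) = √((-288 + 42) + 1350640) = √(-246 + 1350640) = √1350394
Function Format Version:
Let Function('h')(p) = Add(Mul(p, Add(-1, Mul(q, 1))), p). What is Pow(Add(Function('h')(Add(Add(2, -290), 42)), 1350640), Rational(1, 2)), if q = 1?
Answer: Pow(1350394, Rational(1, 2)) ≈ 1162.1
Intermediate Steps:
Function('h')(p) = p (Function('h')(p) = Add(Mul(p, Add(-1, Mul(1, 1))), p) = Add(Mul(p, Add(-1, 1)), p) = Add(Mul(p, 0), p) = Add(0, p) = p)
Pow(Add(Function('h')(Add(Add(2, -290), 42)), 1350640), Rational(1, 2)) = Pow(Add(Add(Add(2, -290), 42), 1350640), Rational(1, 2)) = Pow(Add(Add(-288, 42), 1350640), Rational(1, 2)) = Pow(Add(-246, 1350640), Rational(1, 2)) = Pow(1350394, Rational(1, 2))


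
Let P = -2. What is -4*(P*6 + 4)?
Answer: 32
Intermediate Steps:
-4*(P*6 + 4) = -4*(-2*6 + 4) = -4*(-12 + 4) = -4*(-8) = 32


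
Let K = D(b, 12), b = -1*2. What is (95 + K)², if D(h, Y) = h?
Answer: 8649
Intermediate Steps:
b = -2
K = -2
(95 + K)² = (95 - 2)² = 93² = 8649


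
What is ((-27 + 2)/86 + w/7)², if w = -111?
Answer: 94497841/362404 ≈ 260.75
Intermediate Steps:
((-27 + 2)/86 + w/7)² = ((-27 + 2)/86 - 111/7)² = (-25*1/86 - 111*⅐)² = (-25/86 - 111/7)² = (-9721/602)² = 94497841/362404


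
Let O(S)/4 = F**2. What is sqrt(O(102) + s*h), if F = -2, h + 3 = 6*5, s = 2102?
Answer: sqrt(56770) ≈ 238.26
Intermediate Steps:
h = 27 (h = -3 + 6*5 = -3 + 30 = 27)
O(S) = 16 (O(S) = 4*(-2)**2 = 4*4 = 16)
sqrt(O(102) + s*h) = sqrt(16 + 2102*27) = sqrt(16 + 56754) = sqrt(56770)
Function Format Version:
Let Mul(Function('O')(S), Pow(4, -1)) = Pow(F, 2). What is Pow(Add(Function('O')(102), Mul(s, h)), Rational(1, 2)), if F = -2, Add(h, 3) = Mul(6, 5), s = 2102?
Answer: Pow(56770, Rational(1, 2)) ≈ 238.26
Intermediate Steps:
h = 27 (h = Add(-3, Mul(6, 5)) = Add(-3, 30) = 27)
Function('O')(S) = 16 (Function('O')(S) = Mul(4, Pow(-2, 2)) = Mul(4, 4) = 16)
Pow(Add(Function('O')(102), Mul(s, h)), Rational(1, 2)) = Pow(Add(16, Mul(2102, 27)), Rational(1, 2)) = Pow(Add(16, 56754), Rational(1, 2)) = Pow(56770, Rational(1, 2))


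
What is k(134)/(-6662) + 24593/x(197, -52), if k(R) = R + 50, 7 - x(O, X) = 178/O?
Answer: 16137988259/4000531 ≈ 4034.0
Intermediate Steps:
x(O, X) = 7 - 178/O
k(R) = 50 + R
k(134)/(-6662) + 24593/x(197, -52) = (50 + 134)/(-6662) + 24593/(7 - 178/197) = 184*(-1/6662) + 24593/(7 - 178*1/197) = -92/3331 + 24593/(7 - 178/197) = -92/3331 + 24593/(1201/197) = -92/3331 + 24593*(197/1201) = -92/3331 + 4844821/1201 = 16137988259/4000531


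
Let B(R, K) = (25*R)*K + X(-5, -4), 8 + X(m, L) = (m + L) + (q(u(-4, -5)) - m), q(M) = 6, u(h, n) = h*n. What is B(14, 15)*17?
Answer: 89148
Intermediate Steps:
X(m, L) = -2 + L (X(m, L) = -8 + ((m + L) + (6 - m)) = -8 + ((L + m) + (6 - m)) = -8 + (6 + L) = -2 + L)
B(R, K) = -6 + 25*K*R (B(R, K) = (25*R)*K + (-2 - 4) = 25*K*R - 6 = -6 + 25*K*R)
B(14, 15)*17 = (-6 + 25*15*14)*17 = (-6 + 5250)*17 = 5244*17 = 89148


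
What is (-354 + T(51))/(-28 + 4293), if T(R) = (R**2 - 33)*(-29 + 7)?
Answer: -11370/853 ≈ -13.329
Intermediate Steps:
T(R) = 726 - 22*R**2 (T(R) = (-33 + R**2)*(-22) = 726 - 22*R**2)
(-354 + T(51))/(-28 + 4293) = (-354 + (726 - 22*51**2))/(-28 + 4293) = (-354 + (726 - 22*2601))/4265 = (-354 + (726 - 57222))*(1/4265) = (-354 - 56496)*(1/4265) = -56850*1/4265 = -11370/853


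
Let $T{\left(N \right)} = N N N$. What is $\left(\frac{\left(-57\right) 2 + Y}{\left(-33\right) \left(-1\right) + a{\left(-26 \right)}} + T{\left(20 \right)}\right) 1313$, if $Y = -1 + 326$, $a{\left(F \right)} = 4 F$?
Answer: $\frac{745506957}{71} \approx 1.05 \cdot 10^{7}$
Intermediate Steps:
$Y = 325$
$T{\left(N \right)} = N^{3}$ ($T{\left(N \right)} = N^{2} N = N^{3}$)
$\left(\frac{\left(-57\right) 2 + Y}{\left(-33\right) \left(-1\right) + a{\left(-26 \right)}} + T{\left(20 \right)}\right) 1313 = \left(\frac{\left(-57\right) 2 + 325}{\left(-33\right) \left(-1\right) + 4 \left(-26\right)} + 20^{3}\right) 1313 = \left(\frac{-114 + 325}{33 - 104} + 8000\right) 1313 = \left(\frac{211}{-71} + 8000\right) 1313 = \left(211 \left(- \frac{1}{71}\right) + 8000\right) 1313 = \left(- \frac{211}{71} + 8000\right) 1313 = \frac{567789}{71} \cdot 1313 = \frac{745506957}{71}$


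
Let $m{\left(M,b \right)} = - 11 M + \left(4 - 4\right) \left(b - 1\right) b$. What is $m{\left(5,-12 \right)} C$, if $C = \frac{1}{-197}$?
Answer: $\frac{55}{197} \approx 0.27919$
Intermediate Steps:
$m{\left(M,b \right)} = - 11 M$ ($m{\left(M,b \right)} = - 11 M + 0 \left(-1 + b\right) b = - 11 M + 0 b = - 11 M + 0 = - 11 M$)
$C = - \frac{1}{197} \approx -0.0050761$
$m{\left(5,-12 \right)} C = \left(-11\right) 5 \left(- \frac{1}{197}\right) = \left(-55\right) \left(- \frac{1}{197}\right) = \frac{55}{197}$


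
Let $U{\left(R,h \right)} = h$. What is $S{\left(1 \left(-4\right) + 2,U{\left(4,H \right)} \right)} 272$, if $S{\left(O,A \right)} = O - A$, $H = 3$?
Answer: $-1360$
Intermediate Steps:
$S{\left(1 \left(-4\right) + 2,U{\left(4,H \right)} \right)} 272 = \left(\left(1 \left(-4\right) + 2\right) - 3\right) 272 = \left(\left(-4 + 2\right) - 3\right) 272 = \left(-2 - 3\right) 272 = \left(-5\right) 272 = -1360$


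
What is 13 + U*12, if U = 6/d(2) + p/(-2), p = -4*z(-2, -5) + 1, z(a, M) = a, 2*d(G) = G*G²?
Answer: -23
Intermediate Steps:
d(G) = G³/2 (d(G) = (G*G²)/2 = G³/2)
p = 9 (p = -4*(-2) + 1 = 8 + 1 = 9)
U = -3 (U = 6/(((½)*2³)) + 9/(-2) = 6/(((½)*8)) + 9*(-½) = 6/4 - 9/2 = 6*(¼) - 9/2 = 3/2 - 9/2 = -3)
13 + U*12 = 13 - 3*12 = 13 - 36 = -23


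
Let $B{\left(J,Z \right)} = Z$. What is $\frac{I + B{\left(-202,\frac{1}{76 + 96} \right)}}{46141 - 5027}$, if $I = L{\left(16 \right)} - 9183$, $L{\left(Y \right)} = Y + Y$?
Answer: $- \frac{1573971}{7071608} \approx -0.22258$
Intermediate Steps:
$L{\left(Y \right)} = 2 Y$
$I = -9151$ ($I = 2 \cdot 16 - 9183 = 32 - 9183 = -9151$)
$\frac{I + B{\left(-202,\frac{1}{76 + 96} \right)}}{46141 - 5027} = \frac{-9151 + \frac{1}{76 + 96}}{46141 - 5027} = \frac{-9151 + \frac{1}{172}}{41114} = \left(-9151 + \frac{1}{172}\right) \frac{1}{41114} = \left(- \frac{1573971}{172}\right) \frac{1}{41114} = - \frac{1573971}{7071608}$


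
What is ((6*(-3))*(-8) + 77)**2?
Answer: 48841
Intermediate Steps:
((6*(-3))*(-8) + 77)**2 = (-18*(-8) + 77)**2 = (144 + 77)**2 = 221**2 = 48841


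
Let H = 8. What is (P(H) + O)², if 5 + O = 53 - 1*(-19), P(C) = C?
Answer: 5625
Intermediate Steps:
O = 67 (O = -5 + (53 - 1*(-19)) = -5 + (53 + 19) = -5 + 72 = 67)
(P(H) + O)² = (8 + 67)² = 75² = 5625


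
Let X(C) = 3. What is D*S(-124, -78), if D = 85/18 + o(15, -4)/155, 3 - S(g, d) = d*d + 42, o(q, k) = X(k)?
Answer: -27000389/930 ≈ -29033.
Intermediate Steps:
o(q, k) = 3
S(g, d) = -39 - d**2 (S(g, d) = 3 - (d*d + 42) = 3 - (d**2 + 42) = 3 - (42 + d**2) = 3 + (-42 - d**2) = -39 - d**2)
D = 13229/2790 (D = 85/18 + 3/155 = 13229/2790 ≈ 4.7416)
D*S(-124, -78) = 13229*(-39 - 1*(-78)**2)/2790 = 13229*(-39 - 1*6084)/2790 = 13229*(-39 - 6084)/2790 = (13229/2790)*(-6123) = -27000389/930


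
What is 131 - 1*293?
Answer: -162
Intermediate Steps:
131 - 1*293 = 131 - 293 = -162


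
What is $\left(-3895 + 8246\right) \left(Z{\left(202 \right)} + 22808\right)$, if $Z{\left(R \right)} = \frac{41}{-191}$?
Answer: $\frac{18954204737}{191} \approx 9.9237 \cdot 10^{7}$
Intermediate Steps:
$Z{\left(R \right)} = - \frac{41}{191}$ ($Z{\left(R \right)} = 41 \left(- \frac{1}{191}\right) = - \frac{41}{191}$)
$\left(-3895 + 8246\right) \left(Z{\left(202 \right)} + 22808\right) = \left(-3895 + 8246\right) \left(- \frac{41}{191} + 22808\right) = 4351 \cdot \frac{4356287}{191} = \frac{18954204737}{191}$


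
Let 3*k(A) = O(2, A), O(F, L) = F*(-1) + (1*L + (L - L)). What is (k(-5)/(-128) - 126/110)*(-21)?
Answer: 166649/7040 ≈ 23.672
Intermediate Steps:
O(F, L) = L - F (O(F, L) = -F + (L + 0) = -F + L = L - F)
k(A) = -⅔ + A/3 (k(A) = (A - 1*2)/3 = (A - 2)/3 = (-2 + A)/3 = -⅔ + A/3)
(k(-5)/(-128) - 126/110)*(-21) = ((-⅔ + (⅓)*(-5))/(-128) - 126/110)*(-21) = ((-⅔ - 5/3)*(-1/128) - 126*1/110)*(-21) = (-7/3*(-1/128) - 63/55)*(-21) = (7/384 - 63/55)*(-21) = -23807/21120*(-21) = 166649/7040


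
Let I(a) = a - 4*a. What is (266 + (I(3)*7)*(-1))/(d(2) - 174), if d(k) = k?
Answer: -329/172 ≈ -1.9128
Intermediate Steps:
I(a) = -3*a
(266 + (I(3)*7)*(-1))/(d(2) - 174) = (266 + (-3*3*7)*(-1))/(2 - 174) = (266 - 9*7*(-1))/(-172) = (266 - 63*(-1))*(-1/172) = (266 + 63)*(-1/172) = 329*(-1/172) = -329/172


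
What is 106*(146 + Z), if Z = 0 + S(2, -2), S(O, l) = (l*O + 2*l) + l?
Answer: 14416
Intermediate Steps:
S(O, l) = 3*l + O*l (S(O, l) = (O*l + 2*l) + l = (2*l + O*l) + l = 3*l + O*l)
Z = -10 (Z = 0 - 2*(3 + 2) = 0 - 2*5 = 0 - 10 = -10)
106*(146 + Z) = 106*(146 - 10) = 106*136 = 14416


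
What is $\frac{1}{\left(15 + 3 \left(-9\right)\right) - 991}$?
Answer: $- \frac{1}{1003} \approx -0.00099701$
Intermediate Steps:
$\frac{1}{\left(15 + 3 \left(-9\right)\right) - 991} = \frac{1}{\left(15 - 27\right) - 991} = \frac{1}{-12 - 991} = \frac{1}{-1003} = - \frac{1}{1003}$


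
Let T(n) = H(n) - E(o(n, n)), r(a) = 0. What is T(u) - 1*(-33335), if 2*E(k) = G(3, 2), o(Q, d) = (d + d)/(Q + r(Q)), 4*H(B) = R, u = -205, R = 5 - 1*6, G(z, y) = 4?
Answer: 133331/4 ≈ 33333.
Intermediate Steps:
R = -1 (R = 5 - 6 = -1)
H(B) = -¼ (H(B) = (¼)*(-1) = -¼)
o(Q, d) = 2*d/Q (o(Q, d) = (d + d)/(Q + 0) = (2*d)/Q = 2*d/Q)
E(k) = 2 (E(k) = (½)*4 = 2)
T(n) = -9/4 (T(n) = -¼ - 1*2 = -¼ - 2 = -9/4)
T(u) - 1*(-33335) = -9/4 - 1*(-33335) = -9/4 + 33335 = 133331/4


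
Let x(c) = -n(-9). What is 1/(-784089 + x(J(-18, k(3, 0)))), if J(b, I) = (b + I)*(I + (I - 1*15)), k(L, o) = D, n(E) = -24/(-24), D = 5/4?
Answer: -1/784090 ≈ -1.2754e-6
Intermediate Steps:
D = 5/4 (D = 5*(1/4) = 5/4 ≈ 1.2500)
n(E) = 1 (n(E) = -24*(-1/24) = 1)
k(L, o) = 5/4
J(b, I) = (-15 + 2*I)*(I + b) (J(b, I) = (I + b)*(I + (I - 15)) = (I + b)*(I + (-15 + I)) = (I + b)*(-15 + 2*I) = (-15 + 2*I)*(I + b))
x(c) = -1 (x(c) = -1*1 = -1)
1/(-784089 + x(J(-18, k(3, 0)))) = 1/(-784089 - 1) = 1/(-784090) = -1/784090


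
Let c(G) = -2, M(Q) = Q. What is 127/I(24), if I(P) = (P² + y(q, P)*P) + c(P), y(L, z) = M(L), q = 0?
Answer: 127/574 ≈ 0.22125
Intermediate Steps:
y(L, z) = L
I(P) = -2 + P² (I(P) = (P² + 0*P) - 2 = (P² + 0) - 2 = P² - 2 = -2 + P²)
127/I(24) = 127/(-2 + 24²) = 127/(-2 + 576) = 127/574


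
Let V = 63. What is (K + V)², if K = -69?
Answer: 36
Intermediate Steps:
(K + V)² = (-69 + 63)² = (-6)² = 36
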